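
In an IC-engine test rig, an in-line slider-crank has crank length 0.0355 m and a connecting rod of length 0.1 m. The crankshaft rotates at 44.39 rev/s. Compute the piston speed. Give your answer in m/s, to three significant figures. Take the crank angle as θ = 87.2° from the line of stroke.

10.1

ω = 2π·44.4 = 278.9 rad/s
For an in-line slider-crank, x = r cosθ + √(L² − r² sin²θ), so v = −rω sinθ·[1 + r cosθ/√(L² − r² sin²θ)].
With r = 0.0355 m, L = 0.1 m, θ = 87.2°: √(L² − r² sin²θ) = 0.093503 m.
v = −0.0355·278.9·0.99881·[1 + 0.0355·0.04885/0.093503] = -10.073 m/s.
|v| = 10.073 m/s.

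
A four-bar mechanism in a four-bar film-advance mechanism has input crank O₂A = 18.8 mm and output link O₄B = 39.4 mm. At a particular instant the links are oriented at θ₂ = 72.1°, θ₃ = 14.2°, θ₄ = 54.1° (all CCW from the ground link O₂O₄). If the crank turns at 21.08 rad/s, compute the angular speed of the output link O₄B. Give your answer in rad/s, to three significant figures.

13.3

ω₂ = 21.08 rad/s
Differentiating the loop-closure r₂e^{iθ₂}+r₃e^{iθ₃}=r₁+r₄e^{iθ₄} gives r₂ω₂e^{iθ₂}+r₃ω₃e^{iθ₃}=r₄ω₄e^{iθ₄}.
Eliminating the other unknown: ω₄ = r₂ω₂ sin(θ₂−θ₃) / [r₄ sin(θ₄−θ₃)].
Numerator sine = +0.84712; denominator sine = +0.64145.
Result = 0.0188·21.08·(+0.84712) / (0.0394·(+0.64145)) = +13.284 rad/s; magnitude 13.284 rad/s.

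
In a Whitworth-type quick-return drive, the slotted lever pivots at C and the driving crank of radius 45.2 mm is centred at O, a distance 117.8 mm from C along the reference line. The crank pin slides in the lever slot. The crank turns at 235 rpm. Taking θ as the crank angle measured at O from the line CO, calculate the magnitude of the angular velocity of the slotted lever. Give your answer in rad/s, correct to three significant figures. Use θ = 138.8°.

ω = 24.61 rad/s (from 235 rpm).
Crank pin A relative to C: A = (d + r cosθ, r sinθ); lever angle φ = atan2(r sinθ, d + r cosθ).
Differentiating tanφ: φ̇ = rω(d cosθ + r)/(d² + r² + 2dr cosθ).
d² + r² + 2dr cosθ = |CA|² = 0.00790732 m²;  d cosθ + r = -0.043434 m.
|ω_lever| = |0.0452·24.61·-0.043434| / 0.00790732 = 6.11 rad/s.

6.11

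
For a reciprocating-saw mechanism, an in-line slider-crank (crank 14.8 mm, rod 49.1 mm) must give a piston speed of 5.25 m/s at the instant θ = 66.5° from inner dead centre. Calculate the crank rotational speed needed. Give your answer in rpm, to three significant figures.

3280

For an in-line slider-crank, |v_piston| = rω|sinθ|·[1 + r cosθ/√(L² − r² sin²θ)].
With r = 0.0148 m, L = 0.0491 m, θ = 66.5°: the bracketed kinematic factor |dx/dθ| = 0.01527 m.
ω = v/|dx/dθ| = 5.25/0.01527 = 343.81 rad/s.
N = 60ω/(2π) = 3283.2 rpm.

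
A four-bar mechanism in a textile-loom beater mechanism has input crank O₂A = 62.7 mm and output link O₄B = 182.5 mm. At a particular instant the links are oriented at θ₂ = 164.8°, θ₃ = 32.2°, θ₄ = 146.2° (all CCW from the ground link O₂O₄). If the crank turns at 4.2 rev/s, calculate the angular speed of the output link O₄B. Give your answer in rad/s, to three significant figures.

7.31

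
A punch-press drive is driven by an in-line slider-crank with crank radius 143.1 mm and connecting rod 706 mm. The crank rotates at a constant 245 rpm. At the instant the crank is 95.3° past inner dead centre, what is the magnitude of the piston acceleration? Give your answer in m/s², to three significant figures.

ω = 2π·245/60 = 25.66 rad/s
x(θ) = r cosθ + √(L² − r² sin²θ); with ω constant, a = ω²·d²x/dθ².
d²x/dθ² = −r cosθ − r²(cos2θ)/√u − r⁴ sin²2θ/(4u^{3/2}),  u = L² − r² sin²θ = 0.478133 m².
Substituting r = 0.1431 m, L = 0.706 m, θ = 95.3°: d²x/dθ² = +0.042317 m.
a = ω²·d²x/dθ² = (25.66)²·(+0.042317) = +27.855 m/s²;  |a| = 27.855 m/s².

27.9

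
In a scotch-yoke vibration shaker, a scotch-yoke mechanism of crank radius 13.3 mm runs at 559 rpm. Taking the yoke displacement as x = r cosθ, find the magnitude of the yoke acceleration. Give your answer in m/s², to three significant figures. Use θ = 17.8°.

ω = 58.54 rad/s (from 559 rpm).
x = r cosθ ⇒ ẍ = −rω² cosθ (ω constant).
|a| = rω²|cosθ| = 0.0133·(58.54)²·|cos 17.8°| = 43.394 m/s².

43.4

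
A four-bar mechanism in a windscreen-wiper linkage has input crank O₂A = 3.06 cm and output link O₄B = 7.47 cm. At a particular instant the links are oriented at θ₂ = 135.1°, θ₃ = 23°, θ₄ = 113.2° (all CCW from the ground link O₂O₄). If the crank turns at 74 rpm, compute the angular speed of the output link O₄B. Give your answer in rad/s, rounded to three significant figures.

2.94

ω₂ = 7.749 rad/s (from 74 rpm).
Differentiating the loop-closure r₂e^{iθ₂}+r₃e^{iθ₃}=r₁+r₄e^{iθ₄} gives r₂ω₂e^{iθ₂}+r₃ω₃e^{iθ₃}=r₄ω₄e^{iθ₄}.
Eliminating the other unknown: ω₄ = r₂ω₂ sin(θ₂−θ₃) / [r₄ sin(θ₄−θ₃)].
Numerator sine = +0.92653; denominator sine = +0.99999.
Result = 0.0306·7.749·(+0.92653) / (0.0747·(+0.99999)) = +2.9412 rad/s; magnitude 2.9412 rad/s.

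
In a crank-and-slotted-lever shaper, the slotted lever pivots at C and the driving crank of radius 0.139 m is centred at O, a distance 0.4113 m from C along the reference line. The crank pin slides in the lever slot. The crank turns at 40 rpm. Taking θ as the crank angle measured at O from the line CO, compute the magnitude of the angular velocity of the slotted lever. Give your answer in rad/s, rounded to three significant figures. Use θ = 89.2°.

ω = 4.189 rad/s (from 40 rpm).
Crank pin A relative to C: A = (d + r cosθ, r sinθ); lever angle φ = atan2(r sinθ, d + r cosθ).
Differentiating tanφ: φ̇ = rω(d cosθ + r)/(d² + r² + 2dr cosθ).
d² + r² + 2dr cosθ = |CA|² = 0.190085 m²;  d cosθ + r = +0.14474 m.
|ω_lever| = |0.139·4.189·+0.14474| / 0.190085 = 0.44336 rad/s.

0.443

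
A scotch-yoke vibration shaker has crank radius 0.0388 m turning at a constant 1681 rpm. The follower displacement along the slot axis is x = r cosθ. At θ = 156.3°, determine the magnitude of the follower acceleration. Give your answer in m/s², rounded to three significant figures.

1100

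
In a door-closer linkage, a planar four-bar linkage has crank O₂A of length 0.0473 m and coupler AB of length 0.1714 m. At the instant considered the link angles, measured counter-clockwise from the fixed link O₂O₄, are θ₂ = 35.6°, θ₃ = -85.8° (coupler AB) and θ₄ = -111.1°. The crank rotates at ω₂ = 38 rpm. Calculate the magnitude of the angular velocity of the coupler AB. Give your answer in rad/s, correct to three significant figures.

ω₂ = 3.979 rad/s (from 38 rpm).
Differentiating the loop-closure r₂e^{iθ₂}+r₃e^{iθ₃}=r₁+r₄e^{iθ₄} gives r₂ω₂e^{iθ₂}+r₃ω₃e^{iθ₃}=r₄ω₄e^{iθ₄}.
Eliminating the other unknown: ω₃ = r₂ω₂ sin(θ₄−θ₂) / [r₃ sin(θ₃−θ₄)].
Numerator sine = -0.54902; denominator sine = +0.42736.
Result = 0.0473·3.979·(-0.54902) / (0.1714·(+0.42736)) = -1.4108 rad/s; magnitude 1.4108 rad/s.

1.41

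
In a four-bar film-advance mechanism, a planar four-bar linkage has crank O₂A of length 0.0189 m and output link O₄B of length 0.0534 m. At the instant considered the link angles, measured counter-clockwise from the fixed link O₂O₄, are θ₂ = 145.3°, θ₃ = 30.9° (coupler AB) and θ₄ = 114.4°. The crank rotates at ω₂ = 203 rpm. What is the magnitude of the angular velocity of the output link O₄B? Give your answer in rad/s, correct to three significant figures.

6.90

ω₂ = 21.26 rad/s (from 203 rpm).
Differentiating the loop-closure r₂e^{iθ₂}+r₃e^{iθ₃}=r₁+r₄e^{iθ₄} gives r₂ω₂e^{iθ₂}+r₃ω₃e^{iθ₃}=r₄ω₄e^{iθ₄}.
Eliminating the other unknown: ω₄ = r₂ω₂ sin(θ₂−θ₃) / [r₄ sin(θ₄−θ₃)].
Numerator sine = +0.91068; denominator sine = +0.99357.
Result = 0.0189·21.26·(+0.91068) / (0.0534·(+0.99357)) = +6.8963 rad/s; magnitude 6.8963 rad/s.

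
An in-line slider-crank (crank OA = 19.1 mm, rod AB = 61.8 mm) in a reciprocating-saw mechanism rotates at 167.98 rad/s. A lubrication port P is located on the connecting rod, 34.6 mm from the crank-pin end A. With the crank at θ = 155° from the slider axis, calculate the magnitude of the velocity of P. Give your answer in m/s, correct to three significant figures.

1.71

ω = 168 rad/s.  Crank-pin speed |V_A| = rω = 3.2084 m/s, perpendicular to OA.
Rod angle: sinφ = −(r/L) sinθ ⇒ φ = -7.505°; ω_rod = −rω cosθ/√(L²−r²sin²θ) = +47.459 rad/s.
V_P = V_A + ω_rod × AP, with AP = 0.0346 m along the rod.
Components: V_Px = −rω sinθ − a·ω_rod·sinφ = -1.1415 m/s;  V_Py = rω cosθ + a·ω_rod·cosφ = -1.2798 m/s.
|V_P| = √(V_Px² + V_Py²) = 1.7149 m/s.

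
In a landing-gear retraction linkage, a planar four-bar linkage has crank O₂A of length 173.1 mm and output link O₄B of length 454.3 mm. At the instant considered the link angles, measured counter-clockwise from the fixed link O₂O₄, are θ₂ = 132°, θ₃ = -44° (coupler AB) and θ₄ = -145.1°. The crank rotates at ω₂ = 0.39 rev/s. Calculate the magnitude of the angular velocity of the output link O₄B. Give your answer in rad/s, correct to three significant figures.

ω₂ = 2.45 rad/s (from 0.39 rev/s).
Differentiating the loop-closure r₂e^{iθ₂}+r₃e^{iθ₃}=r₁+r₄e^{iθ₄} gives r₂ω₂e^{iθ₂}+r₃ω₃e^{iθ₃}=r₄ω₄e^{iθ₄}.
Eliminating the other unknown: ω₄ = r₂ω₂ sin(θ₂−θ₃) / [r₄ sin(θ₄−θ₃)].
Numerator sine = +0.06976; denominator sine = -0.98129.
Result = 0.1731·2.45·(+0.06976) / (0.4543·(-0.98129)) = -0.066372 rad/s; magnitude 0.066372 rad/s.

0.0664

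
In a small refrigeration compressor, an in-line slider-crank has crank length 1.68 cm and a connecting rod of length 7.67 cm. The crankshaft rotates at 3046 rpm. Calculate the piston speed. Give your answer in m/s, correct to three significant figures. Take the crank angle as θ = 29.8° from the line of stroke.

3.17

ω = 2π·3046/60 = 319 rad/s
For an in-line slider-crank, x = r cosθ + √(L² − r² sin²θ), so v = −rω sinθ·[1 + r cosθ/√(L² − r² sin²θ)].
With r = 0.0168 m, L = 0.0767 m, θ = 29.8°: √(L² − r² sin²θ) = 0.076244 m.
v = −0.0168·319·0.49697·[1 + 0.0168·0.86777/0.076244] = -3.1724 m/s.
|v| = 3.1724 m/s.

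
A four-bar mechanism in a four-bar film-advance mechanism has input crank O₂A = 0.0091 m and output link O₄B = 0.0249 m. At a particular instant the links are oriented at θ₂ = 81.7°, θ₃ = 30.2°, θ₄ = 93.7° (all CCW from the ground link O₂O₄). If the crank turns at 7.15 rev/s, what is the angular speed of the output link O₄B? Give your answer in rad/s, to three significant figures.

ω₂ = 44.92 rad/s (from 7.15 rev/s).
Differentiating the loop-closure r₂e^{iθ₂}+r₃e^{iθ₃}=r₁+r₄e^{iθ₄} gives r₂ω₂e^{iθ₂}+r₃ω₃e^{iθ₃}=r₄ω₄e^{iθ₄}.
Eliminating the other unknown: ω₄ = r₂ω₂ sin(θ₂−θ₃) / [r₄ sin(θ₄−θ₃)].
Numerator sine = +0.78261; denominator sine = +0.89493.
Result = 0.0091·44.92·(+0.78261) / (0.0249·(+0.89493)) = +14.358 rad/s; magnitude 14.358 rad/s.

14.4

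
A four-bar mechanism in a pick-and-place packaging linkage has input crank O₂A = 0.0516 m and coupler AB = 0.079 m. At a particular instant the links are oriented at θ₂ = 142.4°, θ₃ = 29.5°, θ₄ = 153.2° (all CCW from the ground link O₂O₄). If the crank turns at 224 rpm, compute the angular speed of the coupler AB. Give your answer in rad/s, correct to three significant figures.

3.45

ω₂ = 23.46 rad/s (from 224 rpm).
Differentiating the loop-closure r₂e^{iθ₂}+r₃e^{iθ₃}=r₁+r₄e^{iθ₄} gives r₂ω₂e^{iθ₂}+r₃ω₃e^{iθ₃}=r₄ω₄e^{iθ₄}.
Eliminating the other unknown: ω₃ = r₂ω₂ sin(θ₄−θ₂) / [r₃ sin(θ₃−θ₄)].
Numerator sine = +0.18738; denominator sine = -0.83195.
Result = 0.0516·23.46·(+0.18738) / (0.079·(-0.83195)) = -3.4509 rad/s; magnitude 3.4509 rad/s.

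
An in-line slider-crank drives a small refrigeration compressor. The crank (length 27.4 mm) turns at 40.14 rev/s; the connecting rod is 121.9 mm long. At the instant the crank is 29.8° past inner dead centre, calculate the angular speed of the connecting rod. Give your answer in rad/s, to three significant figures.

ω = 252.2 rad/s (converted from 40.14 rev/s).
The rod makes angle φ with the slider axis where L sinφ = r sinθ; differentiating, L cosφ·φ̇ = r ω cosθ.
L cosφ = √(L² − r² sin²θ) = 0.12114 m.
|ω_rod| = r ω |cosθ| / √(L² − r² sin²θ) = 0.0274·252.2·0.86777/0.12114 = 49.503 rad/s.

49.5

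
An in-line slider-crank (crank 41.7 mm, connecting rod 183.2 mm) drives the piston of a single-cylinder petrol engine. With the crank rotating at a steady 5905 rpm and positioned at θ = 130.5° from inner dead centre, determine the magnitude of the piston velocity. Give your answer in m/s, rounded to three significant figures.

16.7

ω = 2π·5905/60 = 618.4 rad/s
For an in-line slider-crank, x = r cosθ + √(L² − r² sin²θ), so v = −rω sinθ·[1 + r cosθ/√(L² − r² sin²θ)].
With r = 0.0417 m, L = 0.1832 m, θ = 130.5°: √(L² − r² sin²θ) = 0.18043 m.
v = −0.0417·618.4·0.76041·[1 + 0.0417·-0.64945/0.18043] = -16.665 m/s.
|v| = 16.665 m/s.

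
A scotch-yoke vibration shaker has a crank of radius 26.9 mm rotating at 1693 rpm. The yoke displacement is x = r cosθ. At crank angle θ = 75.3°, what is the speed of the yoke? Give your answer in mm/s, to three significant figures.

4610

ω = 177.3 rad/s (from 1693 rpm).
x = r cosθ ⇒ ẋ = −rω sinθ.
|v| = rω|sinθ| = 0.0269·177.3·|sin 75.3°| = 4.613 m/s = 4613 mm/s.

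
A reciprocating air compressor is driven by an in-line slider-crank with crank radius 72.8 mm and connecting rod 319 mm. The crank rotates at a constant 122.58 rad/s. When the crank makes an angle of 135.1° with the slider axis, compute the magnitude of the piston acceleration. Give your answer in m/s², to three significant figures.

ω = 122.6 rad/s
x(θ) = r cosθ + √(L² − r² sin²θ); with ω constant, a = ω²·d²x/dθ².
d²x/dθ² = −r cosθ − r²(cos2θ)/√u − r⁴ sin²2θ/(4u^{3/2}),  u = L² − r² sin²θ = 0.0991203 m².
Substituting r = 0.0728 m, L = 0.319 m, θ = 135.1°: d²x/dθ² = +0.051283 m.
a = ω²·d²x/dθ² = (122.6)²·(+0.051283) = +770.58 m/s²;  |a| = 770.58 m/s².

771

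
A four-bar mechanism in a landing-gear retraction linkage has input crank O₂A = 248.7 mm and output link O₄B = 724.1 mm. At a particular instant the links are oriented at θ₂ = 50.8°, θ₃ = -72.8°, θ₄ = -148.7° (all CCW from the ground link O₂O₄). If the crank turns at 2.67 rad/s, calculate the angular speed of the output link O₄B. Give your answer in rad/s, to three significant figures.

0.788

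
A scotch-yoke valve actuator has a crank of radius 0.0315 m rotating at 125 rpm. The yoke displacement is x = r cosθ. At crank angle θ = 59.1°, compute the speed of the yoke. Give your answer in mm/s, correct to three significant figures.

ω = 13.09 rad/s (from 125 rpm).
x = r cosθ ⇒ ẋ = −rω sinθ.
|v| = rω|sinθ| = 0.0315·13.09·|sin 59.1°| = 0.35381 m/s = 353.81 mm/s.

354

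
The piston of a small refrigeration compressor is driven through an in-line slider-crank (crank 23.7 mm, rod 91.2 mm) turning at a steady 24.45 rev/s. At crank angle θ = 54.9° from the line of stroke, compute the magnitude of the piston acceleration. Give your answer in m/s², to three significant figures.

ω = 2π·24.4 = 153.6 rad/s
x(θ) = r cosθ + √(L² − r² sin²θ); with ω constant, a = ω²·d²x/dθ².
d²x/dθ² = −r cosθ − r²(cos2θ)/√u − r⁴ sin²2θ/(4u^{3/2}),  u = L² − r² sin²θ = 0.00794146 m².
Substituting r = 0.0237 m, L = 0.0912 m, θ = 54.9°: d²x/dθ² = -0.011591 m.
a = ω²·d²x/dθ² = (153.6)²·(-0.011591) = -273.56 m/s²;  |a| = 273.56 m/s².

274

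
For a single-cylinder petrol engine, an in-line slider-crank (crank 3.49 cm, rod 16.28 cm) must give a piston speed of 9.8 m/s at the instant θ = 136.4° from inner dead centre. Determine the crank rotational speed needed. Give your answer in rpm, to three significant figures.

For an in-line slider-crank, |v_piston| = rω|sinθ|·[1 + r cosθ/√(L² − r² sin²θ)].
With r = 0.0349 m, L = 0.1628 m, θ = 136.4°: the bracketed kinematic factor |dx/dθ| = 0.02029 m.
ω = v/|dx/dθ| = 9.8/0.02029 = 483 rad/s.
N = 60ω/(2π) = 4612.3 rpm.

4610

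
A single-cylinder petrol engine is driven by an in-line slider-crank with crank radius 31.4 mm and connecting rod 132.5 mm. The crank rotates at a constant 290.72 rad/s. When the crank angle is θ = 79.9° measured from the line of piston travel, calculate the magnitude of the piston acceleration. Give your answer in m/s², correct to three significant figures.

ω = 290.7 rad/s
x(θ) = r cosθ + √(L² − r² sin²θ); with ω constant, a = ω²·d²x/dθ².
d²x/dθ² = −r cosθ − r²(cos2θ)/√u − r⁴ sin²2θ/(4u^{3/2}),  u = L² − r² sin²θ = 0.0166006 m².
Substituting r = 0.0314 m, L = 0.1325 m, θ = 79.9°: d²x/dθ² = +0.0016617 m.
a = ω²·d²x/dθ² = (290.7)²·(+0.0016617) = +140.44 m/s²;  |a| = 140.44 m/s².

140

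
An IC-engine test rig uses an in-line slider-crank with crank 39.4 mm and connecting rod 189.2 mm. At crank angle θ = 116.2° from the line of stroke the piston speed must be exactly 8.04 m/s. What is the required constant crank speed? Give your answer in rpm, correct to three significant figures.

2400

For an in-line slider-crank, |v_piston| = rω|sinθ|·[1 + r cosθ/√(L² − r² sin²θ)].
With r = 0.0394 m, L = 0.1892 m, θ = 116.2°: the bracketed kinematic factor |dx/dθ| = 0.032043 m.
ω = v/|dx/dθ| = 8.04/0.032043 = 250.91 rad/s.
N = 60ω/(2π) = 2396 rpm.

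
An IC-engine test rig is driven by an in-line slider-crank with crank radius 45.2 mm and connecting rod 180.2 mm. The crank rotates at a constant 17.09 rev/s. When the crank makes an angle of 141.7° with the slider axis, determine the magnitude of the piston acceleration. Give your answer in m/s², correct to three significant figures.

ω = 2π·17.1 = 107.4 rad/s
x(θ) = r cosθ + √(L² − r² sin²θ); with ω constant, a = ω²·d²x/dθ².
d²x/dθ² = −r cosθ − r²(cos2θ)/√u − r⁴ sin²2θ/(4u^{3/2}),  u = L² − r² sin²θ = 0.0316873 m².
Substituting r = 0.0452 m, L = 0.1802 m, θ = 141.7°: d²x/dθ² = +0.032637 m.
a = ω²·d²x/dθ² = (107.4)²·(+0.032637) = +376.32 m/s²;  |a| = 376.32 m/s².

376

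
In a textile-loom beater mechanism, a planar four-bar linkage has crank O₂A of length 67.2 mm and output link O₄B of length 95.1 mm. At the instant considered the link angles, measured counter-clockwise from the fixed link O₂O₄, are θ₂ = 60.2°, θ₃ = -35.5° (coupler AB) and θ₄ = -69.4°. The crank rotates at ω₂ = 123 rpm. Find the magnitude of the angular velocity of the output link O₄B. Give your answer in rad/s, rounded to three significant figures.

ω₂ = 12.88 rad/s (from 123 rpm).
Differentiating the loop-closure r₂e^{iθ₂}+r₃e^{iθ₃}=r₁+r₄e^{iθ₄} gives r₂ω₂e^{iθ₂}+r₃ω₃e^{iθ₃}=r₄ω₄e^{iθ₄}.
Eliminating the other unknown: ω₄ = r₂ω₂ sin(θ₂−θ₃) / [r₄ sin(θ₄−θ₃)].
Numerator sine = +0.99506; denominator sine = -0.55775.
Result = 0.0672·12.88·(+0.99506) / (0.0951·(-0.55775)) = -16.238 rad/s; magnitude 16.238 rad/s.

16.2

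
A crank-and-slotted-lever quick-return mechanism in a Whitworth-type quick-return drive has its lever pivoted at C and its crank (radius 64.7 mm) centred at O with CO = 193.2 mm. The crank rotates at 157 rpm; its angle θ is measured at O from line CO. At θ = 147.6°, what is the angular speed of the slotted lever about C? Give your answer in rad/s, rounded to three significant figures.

5.13

ω = 16.44 rad/s (from 157 rpm).
Crank pin A relative to C: A = (d + r cosθ, r sinθ); lever angle φ = atan2(r sinθ, d + r cosθ).
Differentiating tanφ: φ̇ = rω(d cosθ + r)/(d² + r² + 2dr cosθ).
d² + r² + 2dr cosθ = |CA|² = 0.0204041 m²;  d cosθ + r = -0.098424 m.
|ω_lever| = |0.0647·16.44·-0.098424| / 0.0204041 = 5.1312 rad/s.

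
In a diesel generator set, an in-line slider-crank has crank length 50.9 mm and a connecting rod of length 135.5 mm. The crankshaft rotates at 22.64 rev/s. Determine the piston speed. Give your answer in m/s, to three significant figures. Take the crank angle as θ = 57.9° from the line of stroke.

7.43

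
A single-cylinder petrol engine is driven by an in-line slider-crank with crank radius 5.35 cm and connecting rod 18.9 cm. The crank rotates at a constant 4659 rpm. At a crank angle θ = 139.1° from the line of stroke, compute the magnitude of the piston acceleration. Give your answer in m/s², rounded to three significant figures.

ω = 2π·4659/60 = 487.9 rad/s
x(θ) = r cosθ + √(L² − r² sin²θ); with ω constant, a = ω²·d²x/dθ².
d²x/dθ² = −r cosθ − r²(cos2θ)/√u − r⁴ sin²2θ/(4u^{3/2}),  u = L² − r² sin²θ = 0.034494 m².
Substituting r = 0.0535 m, L = 0.189 m, θ = 139.1°: d²x/dθ² = +0.037927 m.
a = ω²·d²x/dθ² = (487.9)²·(+0.037927) = +9028 m/s²;  |a| = 9028 m/s².

9030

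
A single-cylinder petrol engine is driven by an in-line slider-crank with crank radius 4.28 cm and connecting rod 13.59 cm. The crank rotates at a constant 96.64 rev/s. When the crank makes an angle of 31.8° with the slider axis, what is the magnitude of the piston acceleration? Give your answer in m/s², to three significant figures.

15800

ω = 2π·96.6 = 607.2 rad/s
x(θ) = r cosθ + √(L² − r² sin²θ); with ω constant, a = ω²·d²x/dθ².
d²x/dθ² = −r cosθ − r²(cos2θ)/√u − r⁴ sin²2θ/(4u^{3/2}),  u = L² − r² sin²θ = 0.0179601 m².
Substituting r = 0.0428 m, L = 0.1359 m, θ = 31.8°: d²x/dθ² = -0.042733 m.
a = ω²·d²x/dθ² = (607.2)²·(-0.042733) = -15756 m/s²;  |a| = 15756 m/s².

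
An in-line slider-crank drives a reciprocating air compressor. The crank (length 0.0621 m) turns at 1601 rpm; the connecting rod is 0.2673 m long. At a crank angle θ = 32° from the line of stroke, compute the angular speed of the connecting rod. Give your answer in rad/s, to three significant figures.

ω = 167.7 rad/s (converted from 1601 rpm).
The rod makes angle φ with the slider axis where L sinφ = r sinθ; differentiating, L cosφ·φ̇ = r ω cosθ.
L cosφ = √(L² − r² sin²θ) = 0.26527 m.
|ω_rod| = r ω |cosθ| / √(L² − r² sin²θ) = 0.0621·167.7·0.84805/0.26527 = 33.285 rad/s.

33.3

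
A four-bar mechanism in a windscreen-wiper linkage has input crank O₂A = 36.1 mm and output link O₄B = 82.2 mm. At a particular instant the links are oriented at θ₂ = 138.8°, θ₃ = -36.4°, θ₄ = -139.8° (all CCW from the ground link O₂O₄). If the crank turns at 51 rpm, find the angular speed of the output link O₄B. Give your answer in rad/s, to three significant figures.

ω₂ = 5.341 rad/s (from 51 rpm).
Differentiating the loop-closure r₂e^{iθ₂}+r₃e^{iθ₃}=r₁+r₄e^{iθ₄} gives r₂ω₂e^{iθ₂}+r₃ω₃e^{iθ₃}=r₄ω₄e^{iθ₄}.
Eliminating the other unknown: ω₄ = r₂ω₂ sin(θ₂−θ₃) / [r₄ sin(θ₄−θ₃)].
Numerator sine = +0.08368; denominator sine = -0.97278.
Result = 0.0361·5.341·(+0.08368) / (0.0822·(-0.97278)) = -0.20176 rad/s; magnitude 0.20176 rad/s.

0.202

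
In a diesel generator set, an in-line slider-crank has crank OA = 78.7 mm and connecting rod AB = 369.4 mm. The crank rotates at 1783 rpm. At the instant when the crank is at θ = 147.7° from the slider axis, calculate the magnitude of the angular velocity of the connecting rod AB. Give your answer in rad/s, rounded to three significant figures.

33.8

ω = 186.7 rad/s (converted from 1783 rpm).
The rod makes angle φ with the slider axis where L sinφ = r sinθ; differentiating, L cosφ·φ̇ = r ω cosθ.
L cosφ = √(L² − r² sin²θ) = 0.367 m.
|ω_rod| = r ω |cosθ| / √(L² − r² sin²θ) = 0.0787·186.7·0.84526/0.367 = 33.844 rad/s.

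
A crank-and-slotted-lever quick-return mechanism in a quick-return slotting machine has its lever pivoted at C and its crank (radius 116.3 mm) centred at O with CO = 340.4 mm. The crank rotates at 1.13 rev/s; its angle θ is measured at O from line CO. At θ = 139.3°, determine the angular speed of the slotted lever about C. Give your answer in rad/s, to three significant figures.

ω = 7.1 rad/s (from 1.13 rev/s).
Crank pin A relative to C: A = (d + r cosθ, r sinθ); lever angle φ = atan2(r sinθ, d + r cosθ).
Differentiating tanφ: φ̇ = rω(d cosθ + r)/(d² + r² + 2dr cosθ).
d² + r² + 2dr cosθ = |CA|² = 0.069371 m²;  d cosθ + r = -0.14177 m.
|ω_lever| = |0.1163·7.1·-0.14177| / 0.069371 = 1.6875 rad/s.

1.69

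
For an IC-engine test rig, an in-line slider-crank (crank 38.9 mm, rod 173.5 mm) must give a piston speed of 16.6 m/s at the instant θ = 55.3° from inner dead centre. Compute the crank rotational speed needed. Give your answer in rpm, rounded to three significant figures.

4390

For an in-line slider-crank, |v_piston| = rω|sinθ|·[1 + r cosθ/√(L² − r² sin²θ)].
With r = 0.0389 m, L = 0.1735 m, θ = 55.3°: the bracketed kinematic factor |dx/dθ| = 0.036135 m.
ω = v/|dx/dθ| = 16.6/0.036135 = 459.39 rad/s.
N = 60ω/(2π) = 4386.9 rpm.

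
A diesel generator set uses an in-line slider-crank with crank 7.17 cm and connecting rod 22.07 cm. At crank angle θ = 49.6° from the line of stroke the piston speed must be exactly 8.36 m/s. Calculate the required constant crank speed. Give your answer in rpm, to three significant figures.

1200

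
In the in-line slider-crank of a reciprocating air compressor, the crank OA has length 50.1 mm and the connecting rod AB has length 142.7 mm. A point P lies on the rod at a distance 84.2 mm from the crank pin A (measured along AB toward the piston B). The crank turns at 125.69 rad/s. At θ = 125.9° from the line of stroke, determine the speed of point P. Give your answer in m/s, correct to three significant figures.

ω = 125.7 rad/s.  Crank-pin speed |V_A| = rω = 6.2971 m/s, perpendicular to OA.
Rod angle: sinφ = −(r/L) sinθ ⇒ φ = -16.523°; ω_rod = −rω cosθ/√(L²−r²sin²θ) = +26.99 rad/s.
V_P = V_A + ω_rod × AP, with AP = 0.0842 m along the rod.
Components: V_Px = −rω sinθ − a·ω_rod·sinφ = -4.4546 m/s;  V_Py = rω cosθ + a·ω_rod·cosφ = -1.5137 m/s.
|V_P| = √(V_Px² + V_Py²) = 4.7048 m/s.

4.70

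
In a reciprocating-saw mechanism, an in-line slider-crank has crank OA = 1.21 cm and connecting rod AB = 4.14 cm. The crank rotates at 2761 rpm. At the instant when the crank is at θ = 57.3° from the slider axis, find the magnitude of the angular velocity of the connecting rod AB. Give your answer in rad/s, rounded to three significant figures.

ω = 289.1 rad/s (converted from 2761 rpm).
The rod makes angle φ with the slider axis where L sinφ = r sinθ; differentiating, L cosφ·φ̇ = r ω cosθ.
L cosφ = √(L² − r² sin²θ) = 0.040128 m.
|ω_rod| = r ω |cosθ| / √(L² − r² sin²θ) = 0.0121·289.1·0.54024/0.040128 = 47.1 rad/s.

47.1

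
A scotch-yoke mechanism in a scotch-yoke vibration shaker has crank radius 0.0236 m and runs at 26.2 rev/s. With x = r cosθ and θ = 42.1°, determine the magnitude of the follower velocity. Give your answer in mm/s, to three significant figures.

2600

ω = 164.6 rad/s (from 26.2 rev/s).
x = r cosθ ⇒ ẋ = −rω sinθ.
|v| = rω|sinθ| = 0.0236·164.6·|sin 42.1°| = 2.6046 m/s = 2604.6 mm/s.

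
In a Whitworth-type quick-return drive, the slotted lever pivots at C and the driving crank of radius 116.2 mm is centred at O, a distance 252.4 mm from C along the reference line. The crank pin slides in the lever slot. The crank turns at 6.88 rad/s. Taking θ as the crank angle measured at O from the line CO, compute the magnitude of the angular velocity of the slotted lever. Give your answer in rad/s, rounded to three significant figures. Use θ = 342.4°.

2.14

ω = 6.88 rad/s
Crank pin A relative to C: A = (d + r cosθ, r sinθ); lever angle φ = atan2(r sinθ, d + r cosθ).
Differentiating tanφ: φ̇ = rω(d cosθ + r)/(d² + r² + 2dr cosθ).
d² + r² + 2dr cosθ = |CA|² = 0.13312 m²;  d cosθ + r = +0.35679 m.
|ω_lever| = |0.1162·6.88·+0.35679| / 0.13312 = 2.1427 rad/s.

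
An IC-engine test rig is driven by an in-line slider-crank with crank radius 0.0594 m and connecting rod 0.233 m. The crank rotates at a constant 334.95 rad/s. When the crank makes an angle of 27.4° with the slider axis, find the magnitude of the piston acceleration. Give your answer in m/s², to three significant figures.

6920

ω = 334.9 rad/s
x(θ) = r cosθ + √(L² − r² sin²θ); with ω constant, a = ω²·d²x/dθ².
d²x/dθ² = −r cosθ − r²(cos2θ)/√u − r⁴ sin²2θ/(4u^{3/2}),  u = L² − r² sin²θ = 0.0535418 m².
Substituting r = 0.0594 m, L = 0.233 m, θ = 27.4°: d²x/dθ² = -0.061694 m.
a = ω²·d²x/dθ² = (334.9)²·(-0.061694) = -6921.5 m/s²;  |a| = 6921.5 m/s².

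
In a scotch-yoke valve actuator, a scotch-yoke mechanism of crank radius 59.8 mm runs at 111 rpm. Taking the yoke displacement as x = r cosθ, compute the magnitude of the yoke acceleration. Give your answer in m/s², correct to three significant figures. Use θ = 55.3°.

4.60

ω = 11.62 rad/s (from 111 rpm).
x = r cosθ ⇒ ẍ = −rω² cosθ (ω constant).
|a| = rω²|cosθ| = 0.0598·(11.62)²·|cos 55.3°| = 4.5997 m/s².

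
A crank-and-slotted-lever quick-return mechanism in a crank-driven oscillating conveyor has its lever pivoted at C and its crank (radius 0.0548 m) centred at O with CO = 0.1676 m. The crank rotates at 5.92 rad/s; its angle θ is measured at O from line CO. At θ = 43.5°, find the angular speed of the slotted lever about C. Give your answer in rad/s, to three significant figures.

ω = 5.92 rad/s
Crank pin A relative to C: A = (d + r cosθ, r sinθ); lever angle φ = atan2(r sinθ, d + r cosθ).
Differentiating tanφ: φ̇ = rω(d cosθ + r)/(d² + r² + 2dr cosθ).
d² + r² + 2dr cosθ = |CA|² = 0.0444172 m²;  d cosθ + r = +0.17637 m.
|ω_lever| = |0.0548·5.92·+0.17637| / 0.0444172 = 1.2882 rad/s.

1.29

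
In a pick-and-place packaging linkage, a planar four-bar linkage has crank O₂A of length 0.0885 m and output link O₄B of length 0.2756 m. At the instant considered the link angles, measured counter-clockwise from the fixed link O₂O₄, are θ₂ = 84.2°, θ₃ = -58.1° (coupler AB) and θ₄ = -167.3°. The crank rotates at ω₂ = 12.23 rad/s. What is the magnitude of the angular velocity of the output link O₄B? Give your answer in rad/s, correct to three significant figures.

2.54

ω₂ = 12.23 rad/s
Differentiating the loop-closure r₂e^{iθ₂}+r₃e^{iθ₃}=r₁+r₄e^{iθ₄} gives r₂ω₂e^{iθ₂}+r₃ω₃e^{iθ₃}=r₄ω₄e^{iθ₄}.
Eliminating the other unknown: ω₄ = r₂ω₂ sin(θ₂−θ₃) / [r₄ sin(θ₄−θ₃)].
Numerator sine = +0.61153; denominator sine = -0.94438.
Result = 0.0885·12.23·(+0.61153) / (0.2756·(-0.94438)) = -2.5431 rad/s; magnitude 2.5431 rad/s.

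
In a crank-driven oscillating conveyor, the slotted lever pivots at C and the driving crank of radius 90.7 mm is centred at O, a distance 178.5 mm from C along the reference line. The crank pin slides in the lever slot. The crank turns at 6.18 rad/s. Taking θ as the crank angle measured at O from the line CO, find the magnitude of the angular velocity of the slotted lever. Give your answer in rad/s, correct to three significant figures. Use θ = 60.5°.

ω = 6.18 rad/s
Crank pin A relative to C: A = (d + r cosθ, r sinθ); lever angle φ = atan2(r sinθ, d + r cosθ).
Differentiating tanφ: φ̇ = rω(d cosθ + r)/(d² + r² + 2dr cosθ).
d² + r² + 2dr cosθ = |CA|² = 0.0560334 m²;  d cosθ + r = +0.1786 m.
|ω_lever| = |0.0907·6.18·+0.1786| / 0.0560334 = 1.7866 rad/s.

1.79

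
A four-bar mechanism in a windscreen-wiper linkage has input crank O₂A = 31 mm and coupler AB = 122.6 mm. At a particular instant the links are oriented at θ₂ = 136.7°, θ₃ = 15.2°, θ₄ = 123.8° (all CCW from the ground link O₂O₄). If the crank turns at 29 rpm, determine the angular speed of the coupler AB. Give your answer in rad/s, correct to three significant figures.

ω₂ = 3.037 rad/s (from 29 rpm).
Differentiating the loop-closure r₂e^{iθ₂}+r₃e^{iθ₃}=r₁+r₄e^{iθ₄} gives r₂ω₂e^{iθ₂}+r₃ω₃e^{iθ₃}=r₄ω₄e^{iθ₄}.
Eliminating the other unknown: ω₃ = r₂ω₂ sin(θ₄−θ₂) / [r₃ sin(θ₃−θ₄)].
Numerator sine = -0.22325; denominator sine = -0.94777.
Result = 0.031·3.037·(-0.22325) / (0.1226·(-0.94777)) = +0.18088 rad/s; magnitude 0.18088 rad/s.

0.181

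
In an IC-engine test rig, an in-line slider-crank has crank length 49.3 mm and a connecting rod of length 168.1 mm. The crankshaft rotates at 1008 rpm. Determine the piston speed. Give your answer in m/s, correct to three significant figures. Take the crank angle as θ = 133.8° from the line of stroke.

2.98

ω = 2π·1008/60 = 105.6 rad/s
For an in-line slider-crank, x = r cosθ + √(L² − r² sin²θ), so v = −rω sinθ·[1 + r cosθ/√(L² − r² sin²θ)].
With r = 0.0493 m, L = 0.1681 m, θ = 133.8°: √(L² − r² sin²θ) = 0.16429 m.
v = −0.0493·105.6·0.72176·[1 + 0.0493·-0.69214/0.16429] = -2.9759 m/s.
|v| = 2.9759 m/s.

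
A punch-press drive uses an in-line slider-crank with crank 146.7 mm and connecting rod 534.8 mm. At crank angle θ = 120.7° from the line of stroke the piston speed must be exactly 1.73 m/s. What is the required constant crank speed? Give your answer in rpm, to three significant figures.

For an in-line slider-crank, |v_piston| = rω|sinθ|·[1 + r cosθ/√(L² − r² sin²θ)].
With r = 0.1467 m, L = 0.5348 m, θ = 120.7°: the bracketed kinematic factor |dx/dθ| = 0.10796 m.
ω = v/|dx/dθ| = 1.73/0.10796 = 16.024 rad/s.
N = 60ω/(2π) = 153.02 rpm.

153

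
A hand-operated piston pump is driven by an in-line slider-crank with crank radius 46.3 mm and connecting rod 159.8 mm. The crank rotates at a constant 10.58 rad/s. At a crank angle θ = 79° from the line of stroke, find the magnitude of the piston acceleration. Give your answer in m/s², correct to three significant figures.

0.458

ω = 10.58 rad/s
x(θ) = r cosθ + √(L² − r² sin²θ); with ω constant, a = ω²·d²x/dθ².
d²x/dθ² = −r cosθ − r²(cos2θ)/√u − r⁴ sin²2θ/(4u^{3/2}),  u = L² − r² sin²θ = 0.0234704 m².
Substituting r = 0.0463 m, L = 0.1598 m, θ = 79°: d²x/dθ² = +0.0040945 m.
a = ω²·d²x/dθ² = (10.58)²·(+0.0040945) = +0.45833 m/s²;  |a| = 0.45833 m/s².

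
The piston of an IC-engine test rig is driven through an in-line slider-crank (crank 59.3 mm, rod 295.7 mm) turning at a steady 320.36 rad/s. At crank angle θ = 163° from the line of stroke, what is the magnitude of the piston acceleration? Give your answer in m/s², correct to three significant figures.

ω = 320.4 rad/s
x(θ) = r cosθ + √(L² − r² sin²θ); with ω constant, a = ω²·d²x/dθ².
d²x/dθ² = −r cosθ − r²(cos2θ)/√u − r⁴ sin²2θ/(4u^{3/2}),  u = L² − r² sin²θ = 0.0871379 m².
Substituting r = 0.0593 m, L = 0.2957 m, θ = 163°: d²x/dθ² = +0.046795 m.
a = ω²·d²x/dθ² = (320.4)²·(+0.046795) = +4802.6 m/s²;  |a| = 4802.6 m/s².

4800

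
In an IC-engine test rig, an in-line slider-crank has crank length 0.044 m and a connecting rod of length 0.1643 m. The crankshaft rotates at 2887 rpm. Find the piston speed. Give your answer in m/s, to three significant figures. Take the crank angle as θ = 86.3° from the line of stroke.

13.5

ω = 2π·2887/60 = 302.3 rad/s
For an in-line slider-crank, x = r cosθ + √(L² − r² sin²θ), so v = −rω sinθ·[1 + r cosθ/√(L² − r² sin²θ)].
With r = 0.044 m, L = 0.1643 m, θ = 86.3°: √(L² − r² sin²θ) = 0.15832 m.
v = −0.044·302.3·0.99792·[1 + 0.044·0.06453/0.15832] = -13.513 m/s.
|v| = 13.513 m/s.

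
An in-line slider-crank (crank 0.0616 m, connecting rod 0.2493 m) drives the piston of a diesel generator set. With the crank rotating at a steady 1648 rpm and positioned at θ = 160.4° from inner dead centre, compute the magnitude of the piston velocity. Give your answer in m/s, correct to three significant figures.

ω = 2π·1648/60 = 172.6 rad/s
For an in-line slider-crank, x = r cosθ + √(L² − r² sin²θ), so v = −rω sinθ·[1 + r cosθ/√(L² − r² sin²θ)].
With r = 0.0616 m, L = 0.2493 m, θ = 160.4°: √(L² − r² sin²θ) = 0.24844 m.
v = −0.0616·172.6·0.33545·[1 + 0.0616·-0.94206/0.24844] = -2.7332 m/s.
|v| = 2.7332 m/s.

2.73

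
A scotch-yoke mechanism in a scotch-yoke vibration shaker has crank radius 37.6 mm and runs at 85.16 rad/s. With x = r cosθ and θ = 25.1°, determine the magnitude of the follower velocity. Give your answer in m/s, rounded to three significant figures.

ω = 85.16 rad/s
x = r cosθ ⇒ ẋ = −rω sinθ.
|v| = rω|sinθ| = 0.0376·85.16·|sin 25.1°| = 1.3583 m/s.

1.36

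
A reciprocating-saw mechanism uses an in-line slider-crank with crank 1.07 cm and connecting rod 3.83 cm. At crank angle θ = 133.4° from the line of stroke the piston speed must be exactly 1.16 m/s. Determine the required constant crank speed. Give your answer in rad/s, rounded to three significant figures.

186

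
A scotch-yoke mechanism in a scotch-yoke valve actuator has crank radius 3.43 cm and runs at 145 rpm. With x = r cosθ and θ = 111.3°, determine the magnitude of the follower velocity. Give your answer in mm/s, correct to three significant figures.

485

ω = 15.18 rad/s (from 145 rpm).
x = r cosθ ⇒ ẋ = −rω sinθ.
|v| = rω|sinθ| = 0.0343·15.18·|sin 111.3°| = 0.48525 m/s = 485.25 mm/s.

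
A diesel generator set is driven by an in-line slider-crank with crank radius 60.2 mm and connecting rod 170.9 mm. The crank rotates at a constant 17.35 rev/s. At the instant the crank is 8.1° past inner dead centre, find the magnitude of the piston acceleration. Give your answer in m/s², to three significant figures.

951

ω = 2π·17.4 = 109 rad/s
x(θ) = r cosθ + √(L² − r² sin²θ); with ω constant, a = ω²·d²x/dθ².
d²x/dθ² = −r cosθ − r²(cos2θ)/√u − r⁴ sin²2θ/(4u^{3/2}),  u = L² − r² sin²θ = 0.0291349 m².
Substituting r = 0.0602 m, L = 0.1709 m, θ = 8.1°: d²x/dθ² = -0.08004 m.
a = ω²·d²x/dθ² = (109)²·(-0.08004) = -951.18 m/s²;  |a| = 951.18 m/s².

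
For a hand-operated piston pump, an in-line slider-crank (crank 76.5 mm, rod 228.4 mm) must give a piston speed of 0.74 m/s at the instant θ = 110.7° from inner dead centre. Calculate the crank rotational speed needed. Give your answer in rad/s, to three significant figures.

For an in-line slider-crank, |v_piston| = rω|sinθ|·[1 + r cosθ/√(L² − r² sin²θ)].
With r = 0.0765 m, L = 0.2284 m, θ = 110.7°: the bracketed kinematic factor |dx/dθ| = 0.06264 m.
ω = v/|dx/dθ| = 0.74/0.06264 = 11.814 rad/s.

11.8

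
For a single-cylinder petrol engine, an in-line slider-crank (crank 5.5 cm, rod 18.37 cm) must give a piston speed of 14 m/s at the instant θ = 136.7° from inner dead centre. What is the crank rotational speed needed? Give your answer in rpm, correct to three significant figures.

For an in-line slider-crank, |v_piston| = rω|sinθ|·[1 + r cosθ/√(L² − r² sin²θ)].
With r = 0.055 m, L = 0.1837 m, θ = 136.7°: the bracketed kinematic factor |dx/dθ| = 0.029322 m.
ω = v/|dx/dθ| = 14/0.029322 = 477.46 rad/s.
N = 60ω/(2π) = 4559.4 rpm.

4560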